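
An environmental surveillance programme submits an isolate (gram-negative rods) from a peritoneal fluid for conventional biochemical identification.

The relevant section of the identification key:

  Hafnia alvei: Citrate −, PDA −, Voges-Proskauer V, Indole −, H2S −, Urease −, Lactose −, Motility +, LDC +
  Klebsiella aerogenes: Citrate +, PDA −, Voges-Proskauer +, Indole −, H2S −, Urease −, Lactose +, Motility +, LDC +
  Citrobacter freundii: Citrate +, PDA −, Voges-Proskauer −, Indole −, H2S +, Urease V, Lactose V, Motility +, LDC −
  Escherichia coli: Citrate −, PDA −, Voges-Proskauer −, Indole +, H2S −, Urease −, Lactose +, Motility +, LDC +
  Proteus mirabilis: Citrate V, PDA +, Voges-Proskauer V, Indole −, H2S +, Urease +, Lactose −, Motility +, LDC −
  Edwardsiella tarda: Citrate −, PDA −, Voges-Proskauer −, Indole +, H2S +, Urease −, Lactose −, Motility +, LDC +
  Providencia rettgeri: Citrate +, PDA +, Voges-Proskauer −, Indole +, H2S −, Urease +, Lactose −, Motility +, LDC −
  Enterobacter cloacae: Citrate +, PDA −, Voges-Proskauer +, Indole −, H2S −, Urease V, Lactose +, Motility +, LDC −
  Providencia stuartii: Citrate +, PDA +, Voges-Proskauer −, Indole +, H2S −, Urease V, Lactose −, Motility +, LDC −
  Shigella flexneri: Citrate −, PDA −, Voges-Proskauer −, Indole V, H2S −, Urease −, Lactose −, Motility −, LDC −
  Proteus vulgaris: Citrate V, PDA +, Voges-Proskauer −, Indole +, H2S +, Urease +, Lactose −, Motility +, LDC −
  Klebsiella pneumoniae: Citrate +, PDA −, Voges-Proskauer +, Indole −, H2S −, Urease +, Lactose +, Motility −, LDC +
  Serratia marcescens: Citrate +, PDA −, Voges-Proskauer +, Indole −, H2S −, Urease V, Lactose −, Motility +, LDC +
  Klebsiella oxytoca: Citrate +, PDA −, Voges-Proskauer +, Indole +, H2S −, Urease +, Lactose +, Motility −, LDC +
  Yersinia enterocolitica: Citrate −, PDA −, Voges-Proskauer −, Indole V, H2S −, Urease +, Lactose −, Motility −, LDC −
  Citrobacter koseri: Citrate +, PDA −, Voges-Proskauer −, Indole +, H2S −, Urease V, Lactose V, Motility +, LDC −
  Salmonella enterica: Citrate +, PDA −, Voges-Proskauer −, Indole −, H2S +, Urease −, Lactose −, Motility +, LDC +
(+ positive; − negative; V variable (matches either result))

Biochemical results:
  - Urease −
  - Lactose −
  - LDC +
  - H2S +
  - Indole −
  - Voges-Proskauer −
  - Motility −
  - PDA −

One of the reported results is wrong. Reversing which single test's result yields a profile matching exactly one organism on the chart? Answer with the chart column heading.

Motility

As reported, no row in the chart matches all 8 reactions.
Reversing Lactose → still no organism matches.
Reversing Motility (to +) → unique match: Salmonella enterica.
Reversing PDA → still no organism matches.
Reversing LDC → still no organism matches.
Reversing H2S → still no organism matches.
Reversing Urease → still no organism matches.
Reversing Voges-Proskauer → still no organism matches.
Reversing Indole → still no organism matches.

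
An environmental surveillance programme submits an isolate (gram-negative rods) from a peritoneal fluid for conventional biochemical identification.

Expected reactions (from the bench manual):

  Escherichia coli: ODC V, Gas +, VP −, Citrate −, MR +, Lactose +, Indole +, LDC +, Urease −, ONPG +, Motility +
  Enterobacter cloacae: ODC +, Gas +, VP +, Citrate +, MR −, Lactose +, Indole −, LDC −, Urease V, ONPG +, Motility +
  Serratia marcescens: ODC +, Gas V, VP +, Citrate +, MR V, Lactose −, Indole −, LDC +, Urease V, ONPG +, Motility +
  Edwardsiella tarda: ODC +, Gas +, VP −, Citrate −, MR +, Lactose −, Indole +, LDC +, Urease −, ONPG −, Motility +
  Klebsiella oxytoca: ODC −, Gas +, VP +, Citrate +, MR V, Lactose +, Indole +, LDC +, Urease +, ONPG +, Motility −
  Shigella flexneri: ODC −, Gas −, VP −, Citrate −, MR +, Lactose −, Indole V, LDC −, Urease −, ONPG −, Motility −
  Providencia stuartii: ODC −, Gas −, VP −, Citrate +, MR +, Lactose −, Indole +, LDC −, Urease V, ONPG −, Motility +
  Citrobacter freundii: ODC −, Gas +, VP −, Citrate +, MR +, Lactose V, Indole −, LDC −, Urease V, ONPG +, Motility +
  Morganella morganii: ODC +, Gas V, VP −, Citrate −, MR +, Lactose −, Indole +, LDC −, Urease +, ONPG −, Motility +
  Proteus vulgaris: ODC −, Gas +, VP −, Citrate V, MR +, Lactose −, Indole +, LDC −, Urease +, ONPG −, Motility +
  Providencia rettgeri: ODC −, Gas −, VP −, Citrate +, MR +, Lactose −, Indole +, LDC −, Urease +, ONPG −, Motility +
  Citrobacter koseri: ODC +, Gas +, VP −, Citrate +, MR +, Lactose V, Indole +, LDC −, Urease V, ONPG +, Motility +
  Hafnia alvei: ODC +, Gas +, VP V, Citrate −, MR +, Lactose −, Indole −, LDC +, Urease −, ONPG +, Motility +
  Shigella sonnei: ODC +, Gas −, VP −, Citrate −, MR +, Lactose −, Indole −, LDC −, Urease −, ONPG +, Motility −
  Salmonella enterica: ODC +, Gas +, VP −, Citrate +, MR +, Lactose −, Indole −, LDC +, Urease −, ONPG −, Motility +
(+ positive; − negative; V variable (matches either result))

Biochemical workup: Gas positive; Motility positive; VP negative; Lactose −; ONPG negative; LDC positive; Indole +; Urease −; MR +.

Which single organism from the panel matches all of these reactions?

Urease −: excludes Klebsiella oxytoca, Morganella morganii, Proteus vulgaris, Providencia rettgeri — 11 left.
MR +: excludes Enterobacter cloacae — 10 left.
Lactose −: excludes Escherichia coli — 9 left.
Indole +: excludes 5 organisms — 4 left.
VP −: all 4 remaining candidates are consistent.
Gas +: excludes Shigella flexneri, Providencia stuartii — 2 left.
ONPG −: excludes Citrobacter koseri — 1 left.
Motility +: the one remaining candidate is consistent.
LDC +: the one remaining candidate is consistent.

Edwardsiella tarda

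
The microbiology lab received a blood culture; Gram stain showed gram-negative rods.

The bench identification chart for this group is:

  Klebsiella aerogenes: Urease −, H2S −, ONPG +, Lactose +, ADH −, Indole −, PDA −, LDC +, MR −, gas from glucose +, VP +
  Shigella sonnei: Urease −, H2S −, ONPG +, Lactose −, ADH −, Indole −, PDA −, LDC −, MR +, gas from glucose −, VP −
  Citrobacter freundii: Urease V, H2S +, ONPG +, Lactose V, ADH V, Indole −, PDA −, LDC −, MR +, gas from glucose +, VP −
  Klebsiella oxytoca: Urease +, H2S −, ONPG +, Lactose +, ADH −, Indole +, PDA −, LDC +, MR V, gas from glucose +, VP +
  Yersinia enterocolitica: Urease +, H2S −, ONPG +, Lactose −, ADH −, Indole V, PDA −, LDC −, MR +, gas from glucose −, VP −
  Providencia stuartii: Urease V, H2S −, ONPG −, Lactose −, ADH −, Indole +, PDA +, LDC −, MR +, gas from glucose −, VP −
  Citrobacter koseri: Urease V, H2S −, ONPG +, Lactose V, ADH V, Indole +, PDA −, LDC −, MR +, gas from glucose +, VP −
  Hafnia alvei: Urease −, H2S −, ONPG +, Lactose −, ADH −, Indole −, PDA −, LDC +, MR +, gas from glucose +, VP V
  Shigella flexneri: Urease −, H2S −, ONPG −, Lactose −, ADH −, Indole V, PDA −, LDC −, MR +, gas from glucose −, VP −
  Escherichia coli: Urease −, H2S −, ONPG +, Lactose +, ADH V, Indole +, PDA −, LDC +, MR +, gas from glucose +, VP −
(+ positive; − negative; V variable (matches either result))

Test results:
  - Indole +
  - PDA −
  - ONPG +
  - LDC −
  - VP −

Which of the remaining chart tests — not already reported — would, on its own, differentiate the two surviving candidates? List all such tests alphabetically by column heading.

PDA −: excludes Providencia stuartii — 9 left.
LDC −: excludes Klebsiella aerogenes, Klebsiella oxytoca, Hafnia alvei, Escherichia coli — 5 left.
VP −: all 5 remaining candidates are consistent.
Indole +: excludes Shigella sonnei, Citrobacter freundii — 3 left.
ONPG +: excludes Shigella flexneri — 2 left.
Two candidates remain: Citrobacter koseri and Yersinia enterocolitica.
  Urease: V vs + — variable for at least one, does not separate.
  H2S: − vs − — same for both, does not separate.
  Lactose: V vs − — variable for at least one, does not separate.
  ADH: V vs − — variable for at least one, does not separate.
  MR: + vs + — same for both, does not separate.
  gas from glucose: Citrobacter koseri +, Yersinia enterocolitica − — discriminates.

gas from glucose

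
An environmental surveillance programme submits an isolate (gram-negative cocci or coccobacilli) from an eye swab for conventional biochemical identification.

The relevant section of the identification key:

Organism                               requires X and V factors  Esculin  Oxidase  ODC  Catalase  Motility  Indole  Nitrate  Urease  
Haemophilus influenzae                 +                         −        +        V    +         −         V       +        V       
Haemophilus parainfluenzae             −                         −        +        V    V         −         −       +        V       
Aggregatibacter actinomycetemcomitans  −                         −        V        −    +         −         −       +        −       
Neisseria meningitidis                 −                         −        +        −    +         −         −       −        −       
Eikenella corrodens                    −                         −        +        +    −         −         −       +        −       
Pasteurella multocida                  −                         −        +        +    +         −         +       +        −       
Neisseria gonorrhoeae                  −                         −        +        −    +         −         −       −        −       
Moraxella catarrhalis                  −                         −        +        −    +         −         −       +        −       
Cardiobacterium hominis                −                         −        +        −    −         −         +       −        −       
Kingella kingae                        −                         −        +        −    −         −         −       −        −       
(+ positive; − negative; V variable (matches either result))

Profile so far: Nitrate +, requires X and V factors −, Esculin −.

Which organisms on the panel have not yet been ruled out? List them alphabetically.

Aggregatibacter actinomycetemcomitans, Eikenella corrodens, Haemophilus parainfluenzae, Moraxella catarrhalis, Pasteurella multocida

requires X and V factors −: excludes Haemophilus influenzae — 9 left.
Nitrate +: excludes Neisseria meningitidis, Neisseria gonorrhoeae, Cardiobacterium hominis, Kingella kingae — 5 left.
Esculin −: all 5 remaining candidates are consistent.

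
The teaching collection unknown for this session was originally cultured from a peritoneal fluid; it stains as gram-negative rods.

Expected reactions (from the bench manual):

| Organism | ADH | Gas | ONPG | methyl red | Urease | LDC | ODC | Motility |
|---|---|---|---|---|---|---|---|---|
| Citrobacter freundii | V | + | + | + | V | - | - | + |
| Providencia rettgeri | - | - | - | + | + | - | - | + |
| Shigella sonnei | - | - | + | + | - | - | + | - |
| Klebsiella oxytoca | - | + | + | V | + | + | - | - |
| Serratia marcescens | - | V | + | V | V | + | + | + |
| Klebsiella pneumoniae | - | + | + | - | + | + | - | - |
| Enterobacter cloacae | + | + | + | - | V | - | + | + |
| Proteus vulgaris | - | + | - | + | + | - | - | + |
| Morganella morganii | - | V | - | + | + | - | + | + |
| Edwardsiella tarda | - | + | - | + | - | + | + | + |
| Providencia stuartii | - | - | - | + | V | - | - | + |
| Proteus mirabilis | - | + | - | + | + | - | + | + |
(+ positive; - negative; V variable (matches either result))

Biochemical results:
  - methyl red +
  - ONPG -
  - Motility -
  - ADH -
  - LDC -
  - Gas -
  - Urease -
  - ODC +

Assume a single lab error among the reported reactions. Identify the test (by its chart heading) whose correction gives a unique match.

ONPG

As reported, no row in the chart matches all 8 reactions.
Reversing ODC → still no organism matches.
Reversing Gas → still no organism matches.
Reversing methyl red → still no organism matches.
Reversing Motility → still no organism matches.
Reversing Urease → still no organism matches.
Reversing LDC → still no organism matches.
Reversing ONPG (to +) → unique match: Shigella sonnei.
Reversing ADH → still no organism matches.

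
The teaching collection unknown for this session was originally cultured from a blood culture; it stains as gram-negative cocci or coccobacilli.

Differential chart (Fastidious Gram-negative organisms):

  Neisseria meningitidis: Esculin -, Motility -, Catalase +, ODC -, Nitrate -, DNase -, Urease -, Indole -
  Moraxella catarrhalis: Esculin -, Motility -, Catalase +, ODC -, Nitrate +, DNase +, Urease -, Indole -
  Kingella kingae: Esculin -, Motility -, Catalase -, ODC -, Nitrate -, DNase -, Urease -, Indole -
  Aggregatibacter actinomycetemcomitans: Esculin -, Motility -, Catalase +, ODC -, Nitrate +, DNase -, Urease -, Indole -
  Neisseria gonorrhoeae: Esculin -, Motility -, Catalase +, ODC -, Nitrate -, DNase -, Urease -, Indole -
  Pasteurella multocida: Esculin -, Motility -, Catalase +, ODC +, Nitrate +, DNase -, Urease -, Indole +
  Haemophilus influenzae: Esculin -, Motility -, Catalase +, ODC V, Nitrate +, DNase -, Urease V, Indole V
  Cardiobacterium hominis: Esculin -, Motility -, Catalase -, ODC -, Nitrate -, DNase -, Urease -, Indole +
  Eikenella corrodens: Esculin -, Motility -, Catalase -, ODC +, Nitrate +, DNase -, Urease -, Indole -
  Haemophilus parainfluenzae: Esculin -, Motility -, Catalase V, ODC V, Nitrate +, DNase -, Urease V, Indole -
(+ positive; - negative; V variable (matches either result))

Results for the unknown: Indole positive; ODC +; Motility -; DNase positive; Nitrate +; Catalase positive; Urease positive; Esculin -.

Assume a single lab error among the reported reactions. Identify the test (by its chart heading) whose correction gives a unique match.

DNase

As reported, no row in the chart matches all 8 reactions.
Reversing ODC → still no organism matches.
Reversing DNase (to -) → unique match: Haemophilus influenzae.
Reversing Urease → still no organism matches.
Reversing Esculin → still no organism matches.
Reversing Catalase → still no organism matches.
Reversing Nitrate → still no organism matches.
Reversing Motility → still no organism matches.
Reversing Indole → still no organism matches.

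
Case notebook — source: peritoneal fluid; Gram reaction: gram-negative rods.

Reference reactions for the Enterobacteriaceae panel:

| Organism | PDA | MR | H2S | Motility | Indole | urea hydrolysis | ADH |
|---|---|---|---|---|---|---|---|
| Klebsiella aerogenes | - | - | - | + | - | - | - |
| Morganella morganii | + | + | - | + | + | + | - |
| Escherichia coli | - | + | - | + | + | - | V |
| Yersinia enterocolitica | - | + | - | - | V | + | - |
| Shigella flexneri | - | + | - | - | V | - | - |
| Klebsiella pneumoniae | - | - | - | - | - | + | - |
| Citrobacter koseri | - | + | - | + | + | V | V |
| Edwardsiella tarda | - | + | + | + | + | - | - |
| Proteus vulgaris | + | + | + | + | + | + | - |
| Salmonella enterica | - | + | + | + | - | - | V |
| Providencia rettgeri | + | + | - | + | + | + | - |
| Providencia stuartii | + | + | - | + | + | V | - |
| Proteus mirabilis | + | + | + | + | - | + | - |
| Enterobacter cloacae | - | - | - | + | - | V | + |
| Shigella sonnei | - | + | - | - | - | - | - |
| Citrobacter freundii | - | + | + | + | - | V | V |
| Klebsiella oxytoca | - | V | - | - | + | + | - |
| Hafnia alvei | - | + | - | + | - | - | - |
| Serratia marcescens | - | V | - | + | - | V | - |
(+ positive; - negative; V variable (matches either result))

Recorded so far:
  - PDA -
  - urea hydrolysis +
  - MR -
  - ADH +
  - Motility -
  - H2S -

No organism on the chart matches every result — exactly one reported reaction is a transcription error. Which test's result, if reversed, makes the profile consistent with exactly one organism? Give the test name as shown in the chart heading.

Motility

As reported, no row in the chart matches all 6 reactions.
Reversing PDA → still no organism matches.
Reversing MR → still no organism matches.
Reversing Motility (to +) → unique match: Enterobacter cloacae.
Reversing ADH → 2 organisms match (not unique).
Reversing urea hydrolysis → still no organism matches.
Reversing H2S → still no organism matches.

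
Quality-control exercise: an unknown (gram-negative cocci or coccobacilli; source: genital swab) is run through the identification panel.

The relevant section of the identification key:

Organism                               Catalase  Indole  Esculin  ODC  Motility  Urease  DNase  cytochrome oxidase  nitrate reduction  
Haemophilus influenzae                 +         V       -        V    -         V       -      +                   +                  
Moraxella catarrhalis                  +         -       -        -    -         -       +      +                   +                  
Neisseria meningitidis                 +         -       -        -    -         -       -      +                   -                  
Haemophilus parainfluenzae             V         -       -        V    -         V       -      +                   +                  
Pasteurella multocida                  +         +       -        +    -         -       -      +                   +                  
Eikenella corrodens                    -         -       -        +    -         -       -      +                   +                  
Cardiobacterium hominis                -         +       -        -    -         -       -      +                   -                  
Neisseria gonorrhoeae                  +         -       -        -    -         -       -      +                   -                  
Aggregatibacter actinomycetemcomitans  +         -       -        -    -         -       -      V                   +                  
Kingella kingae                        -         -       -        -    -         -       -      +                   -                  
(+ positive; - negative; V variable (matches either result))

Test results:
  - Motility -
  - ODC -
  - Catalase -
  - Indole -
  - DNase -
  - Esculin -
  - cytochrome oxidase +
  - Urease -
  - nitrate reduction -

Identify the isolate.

Kingella kingae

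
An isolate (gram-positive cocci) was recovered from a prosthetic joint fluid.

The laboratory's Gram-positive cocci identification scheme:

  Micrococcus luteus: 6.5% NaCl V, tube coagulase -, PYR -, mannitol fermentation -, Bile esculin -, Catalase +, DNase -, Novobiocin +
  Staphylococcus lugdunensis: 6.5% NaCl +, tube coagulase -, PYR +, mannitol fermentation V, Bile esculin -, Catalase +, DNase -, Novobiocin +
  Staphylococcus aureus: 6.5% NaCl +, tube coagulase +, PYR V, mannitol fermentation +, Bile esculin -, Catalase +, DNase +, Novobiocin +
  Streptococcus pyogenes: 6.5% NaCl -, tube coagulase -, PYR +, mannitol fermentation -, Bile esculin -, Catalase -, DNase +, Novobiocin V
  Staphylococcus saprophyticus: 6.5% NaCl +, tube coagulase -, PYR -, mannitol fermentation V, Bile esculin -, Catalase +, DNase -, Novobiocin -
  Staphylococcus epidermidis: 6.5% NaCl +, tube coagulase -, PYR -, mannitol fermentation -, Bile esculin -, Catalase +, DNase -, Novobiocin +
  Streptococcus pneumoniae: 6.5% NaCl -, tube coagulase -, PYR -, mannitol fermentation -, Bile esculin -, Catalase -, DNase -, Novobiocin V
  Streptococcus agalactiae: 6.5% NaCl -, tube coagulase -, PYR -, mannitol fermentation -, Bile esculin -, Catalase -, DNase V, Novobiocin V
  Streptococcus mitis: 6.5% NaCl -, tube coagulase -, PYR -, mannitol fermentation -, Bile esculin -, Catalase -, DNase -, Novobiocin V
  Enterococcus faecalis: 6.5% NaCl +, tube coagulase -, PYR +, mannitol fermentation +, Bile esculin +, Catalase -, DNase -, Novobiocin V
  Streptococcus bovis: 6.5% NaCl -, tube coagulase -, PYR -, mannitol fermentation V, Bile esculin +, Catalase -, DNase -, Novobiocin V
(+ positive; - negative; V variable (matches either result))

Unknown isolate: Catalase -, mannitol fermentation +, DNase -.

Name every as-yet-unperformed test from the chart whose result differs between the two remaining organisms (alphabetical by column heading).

6.5% NaCl, PYR

DNase -: excludes Staphylococcus aureus, Streptococcus pyogenes — 9 left.
mannitol fermentation +: excludes 5 organisms — 4 left.
Catalase -: excludes Staphylococcus lugdunensis, Staphylococcus saprophyticus — 2 left.
Two candidates remain: Enterococcus faecalis and Streptococcus bovis.
  6.5% NaCl: Enterococcus faecalis +, Streptococcus bovis - — discriminates.
  tube coagulase: - vs - — same for both, does not separate.
  PYR: Enterococcus faecalis +, Streptococcus bovis - — discriminates.
  Bile esculin: + vs + — same for both, does not separate.
  Novobiocin: V vs V — variable for at least one, does not separate.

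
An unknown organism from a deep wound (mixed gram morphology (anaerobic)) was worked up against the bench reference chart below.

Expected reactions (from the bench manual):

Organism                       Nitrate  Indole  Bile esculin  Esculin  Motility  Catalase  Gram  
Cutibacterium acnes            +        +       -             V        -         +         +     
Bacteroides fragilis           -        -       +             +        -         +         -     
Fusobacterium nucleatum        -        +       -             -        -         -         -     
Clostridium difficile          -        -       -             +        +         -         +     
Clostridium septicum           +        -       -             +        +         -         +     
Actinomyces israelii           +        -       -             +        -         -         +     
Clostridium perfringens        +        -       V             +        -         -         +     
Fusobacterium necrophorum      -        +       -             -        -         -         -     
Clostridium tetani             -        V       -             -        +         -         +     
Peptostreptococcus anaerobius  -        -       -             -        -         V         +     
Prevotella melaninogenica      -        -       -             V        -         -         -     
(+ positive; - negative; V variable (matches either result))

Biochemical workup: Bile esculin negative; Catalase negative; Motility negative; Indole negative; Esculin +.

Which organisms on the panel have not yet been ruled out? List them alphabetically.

Actinomyces israelii, Clostridium perfringens, Prevotella melaninogenica

Esculin +: excludes Fusobacterium nucleatum, Fusobacterium necrophorum, Clostridium tetani, Peptostreptococcus anaerobius — 7 left.
Indole -: excludes Cutibacterium acnes — 6 left.
Catalase -: excludes Bacteroides fragilis — 5 left.
Bile esculin -: all 5 remaining candidates are consistent.
Motility -: excludes Clostridium difficile, Clostridium septicum — 3 left.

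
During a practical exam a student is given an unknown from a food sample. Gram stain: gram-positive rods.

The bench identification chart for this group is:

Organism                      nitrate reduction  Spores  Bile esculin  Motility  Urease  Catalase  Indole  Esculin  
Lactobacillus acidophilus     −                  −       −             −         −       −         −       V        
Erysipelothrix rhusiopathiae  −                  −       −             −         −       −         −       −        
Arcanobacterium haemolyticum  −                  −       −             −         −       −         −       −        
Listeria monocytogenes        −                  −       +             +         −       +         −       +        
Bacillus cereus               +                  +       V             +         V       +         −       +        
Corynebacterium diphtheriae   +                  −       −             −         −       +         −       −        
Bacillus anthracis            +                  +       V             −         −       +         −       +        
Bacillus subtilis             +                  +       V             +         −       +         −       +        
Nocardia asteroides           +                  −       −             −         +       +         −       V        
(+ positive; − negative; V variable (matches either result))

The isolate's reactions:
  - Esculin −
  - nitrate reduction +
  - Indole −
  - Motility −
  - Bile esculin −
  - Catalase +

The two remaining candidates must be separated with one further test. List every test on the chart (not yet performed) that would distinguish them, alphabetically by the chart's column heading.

Motility −: excludes Listeria monocytogenes, Bacillus cereus, Bacillus subtilis — 6 left.
Bile esculin −: all 6 remaining candidates are consistent.
Catalase +: excludes Lactobacillus acidophilus, Erysipelothrix rhusiopathiae, Arcanobacterium haemolyticum — 3 left.
Indole −: all 3 remaining candidates are consistent.
nitrate reduction +: all 3 remaining candidates are consistent.
Esculin −: excludes Bacillus anthracis — 2 left.
Two candidates remain: Corynebacterium diphtheriae and Nocardia asteroides.
  Spores: − vs − — same for both, does not separate.
  Urease: Corynebacterium diphtheriae −, Nocardia asteroides + — discriminates.

Urease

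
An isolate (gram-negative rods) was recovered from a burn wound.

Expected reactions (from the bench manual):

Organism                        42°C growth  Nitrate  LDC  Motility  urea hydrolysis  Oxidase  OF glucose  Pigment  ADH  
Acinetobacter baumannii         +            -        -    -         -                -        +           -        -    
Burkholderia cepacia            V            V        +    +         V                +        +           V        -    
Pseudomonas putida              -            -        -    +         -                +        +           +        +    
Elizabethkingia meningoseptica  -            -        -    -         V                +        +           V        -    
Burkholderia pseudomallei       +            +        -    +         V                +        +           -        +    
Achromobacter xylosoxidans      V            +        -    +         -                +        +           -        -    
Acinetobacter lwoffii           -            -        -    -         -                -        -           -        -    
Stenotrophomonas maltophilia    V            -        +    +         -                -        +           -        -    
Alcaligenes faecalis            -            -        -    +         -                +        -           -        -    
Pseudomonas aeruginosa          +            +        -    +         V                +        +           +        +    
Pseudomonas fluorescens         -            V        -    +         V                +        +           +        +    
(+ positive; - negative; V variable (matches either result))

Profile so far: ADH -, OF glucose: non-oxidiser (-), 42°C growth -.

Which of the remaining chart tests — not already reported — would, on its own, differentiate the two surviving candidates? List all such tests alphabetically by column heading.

OF glucose -: excludes 9 organisms — 2 left.
42°C growth -: all 2 remaining candidates are consistent.
ADH -: all 2 remaining candidates are consistent.
Two candidates remain: Acinetobacter lwoffii and Alcaligenes faecalis.
  Nitrate: - vs - — same for both, does not separate.
  LDC: - vs - — same for both, does not separate.
  Motility: Acinetobacter lwoffii -, Alcaligenes faecalis + — discriminates.
  urea hydrolysis: - vs - — same for both, does not separate.
  Oxidase: Acinetobacter lwoffii -, Alcaligenes faecalis + — discriminates.
  Pigment: - vs - — same for both, does not separate.

Motility, Oxidase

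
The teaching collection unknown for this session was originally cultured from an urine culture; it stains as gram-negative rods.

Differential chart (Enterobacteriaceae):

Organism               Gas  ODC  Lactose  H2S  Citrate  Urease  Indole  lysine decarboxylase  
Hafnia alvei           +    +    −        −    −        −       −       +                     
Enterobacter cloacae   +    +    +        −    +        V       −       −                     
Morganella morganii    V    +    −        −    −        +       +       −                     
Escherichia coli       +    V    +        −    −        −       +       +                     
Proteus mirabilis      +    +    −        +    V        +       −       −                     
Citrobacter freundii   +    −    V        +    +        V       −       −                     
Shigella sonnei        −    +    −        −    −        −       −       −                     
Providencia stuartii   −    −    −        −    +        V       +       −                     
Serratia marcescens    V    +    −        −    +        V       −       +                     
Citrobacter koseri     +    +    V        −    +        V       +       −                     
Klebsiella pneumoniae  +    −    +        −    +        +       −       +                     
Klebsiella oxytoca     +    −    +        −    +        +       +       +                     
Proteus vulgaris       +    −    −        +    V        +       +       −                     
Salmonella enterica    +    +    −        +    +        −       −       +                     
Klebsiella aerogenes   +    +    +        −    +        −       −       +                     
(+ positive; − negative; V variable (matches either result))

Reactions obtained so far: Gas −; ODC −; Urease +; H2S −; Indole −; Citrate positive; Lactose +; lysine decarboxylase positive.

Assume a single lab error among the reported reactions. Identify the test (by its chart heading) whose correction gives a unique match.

Gas

As reported, no row in the chart matches all 8 reactions.
Reversing ODC → still no organism matches.
Reversing Indole → still no organism matches.
Reversing Lactose → still no organism matches.
Reversing H2S → still no organism matches.
Reversing Urease → still no organism matches.
Reversing Citrate → still no organism matches.
Reversing lysine decarboxylase → still no organism matches.
Reversing Gas (to +) → unique match: Klebsiella pneumoniae.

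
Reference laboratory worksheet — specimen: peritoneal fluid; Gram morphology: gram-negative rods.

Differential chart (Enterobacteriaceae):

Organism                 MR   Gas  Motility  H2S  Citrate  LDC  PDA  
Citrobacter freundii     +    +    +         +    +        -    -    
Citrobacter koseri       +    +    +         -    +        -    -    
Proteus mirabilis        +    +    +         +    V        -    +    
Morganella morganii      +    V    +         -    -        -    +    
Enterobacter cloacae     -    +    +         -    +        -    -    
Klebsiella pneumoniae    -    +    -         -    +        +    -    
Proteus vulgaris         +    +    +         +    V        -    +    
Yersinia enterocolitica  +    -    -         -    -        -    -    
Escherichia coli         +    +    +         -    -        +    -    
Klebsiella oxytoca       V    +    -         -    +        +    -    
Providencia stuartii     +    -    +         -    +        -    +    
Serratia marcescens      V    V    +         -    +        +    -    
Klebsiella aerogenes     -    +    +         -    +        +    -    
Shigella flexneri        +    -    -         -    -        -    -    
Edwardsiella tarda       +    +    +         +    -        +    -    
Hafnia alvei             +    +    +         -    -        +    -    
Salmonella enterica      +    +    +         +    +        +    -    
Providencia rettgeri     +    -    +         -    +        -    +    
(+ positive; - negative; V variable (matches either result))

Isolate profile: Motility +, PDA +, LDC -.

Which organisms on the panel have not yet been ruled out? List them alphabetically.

LDC -: excludes 8 organisms — 10 left.
PDA +: excludes 5 organisms — 5 left.
Motility +: all 5 remaining candidates are consistent.

Morganella morganii, Proteus mirabilis, Proteus vulgaris, Providencia rettgeri, Providencia stuartii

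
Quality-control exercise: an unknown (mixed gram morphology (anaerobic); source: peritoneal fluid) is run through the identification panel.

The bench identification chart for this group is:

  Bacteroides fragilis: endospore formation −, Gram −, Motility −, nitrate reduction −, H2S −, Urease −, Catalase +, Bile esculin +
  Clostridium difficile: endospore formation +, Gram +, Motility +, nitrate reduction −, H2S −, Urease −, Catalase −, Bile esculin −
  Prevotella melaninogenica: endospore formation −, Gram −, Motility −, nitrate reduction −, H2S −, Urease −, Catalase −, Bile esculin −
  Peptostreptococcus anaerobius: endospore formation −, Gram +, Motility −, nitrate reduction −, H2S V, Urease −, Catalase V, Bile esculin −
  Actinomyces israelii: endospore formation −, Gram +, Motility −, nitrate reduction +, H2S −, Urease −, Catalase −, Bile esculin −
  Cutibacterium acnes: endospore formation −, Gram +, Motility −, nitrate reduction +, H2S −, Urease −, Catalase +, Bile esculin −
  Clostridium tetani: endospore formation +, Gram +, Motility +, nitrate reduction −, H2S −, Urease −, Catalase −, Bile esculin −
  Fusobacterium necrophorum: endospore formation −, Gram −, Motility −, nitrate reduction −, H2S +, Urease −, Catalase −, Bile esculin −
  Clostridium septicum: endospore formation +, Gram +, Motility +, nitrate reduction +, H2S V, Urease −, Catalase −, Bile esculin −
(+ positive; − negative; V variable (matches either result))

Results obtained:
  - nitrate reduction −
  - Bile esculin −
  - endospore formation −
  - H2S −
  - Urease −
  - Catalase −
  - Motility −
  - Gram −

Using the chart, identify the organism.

Prevotella melaninogenica

Gram −: excludes 6 organisms — 3 left.
Catalase −: excludes Bacteroides fragilis — 2 left.
nitrate reduction −: all 2 remaining candidates are consistent.
endospore formation −: all 2 remaining candidates are consistent.
H2S −: excludes Fusobacterium necrophorum — 1 left.
Urease −: the one remaining candidate is consistent.
Motility −: the one remaining candidate is consistent.
Bile esculin −: the one remaining candidate is consistent.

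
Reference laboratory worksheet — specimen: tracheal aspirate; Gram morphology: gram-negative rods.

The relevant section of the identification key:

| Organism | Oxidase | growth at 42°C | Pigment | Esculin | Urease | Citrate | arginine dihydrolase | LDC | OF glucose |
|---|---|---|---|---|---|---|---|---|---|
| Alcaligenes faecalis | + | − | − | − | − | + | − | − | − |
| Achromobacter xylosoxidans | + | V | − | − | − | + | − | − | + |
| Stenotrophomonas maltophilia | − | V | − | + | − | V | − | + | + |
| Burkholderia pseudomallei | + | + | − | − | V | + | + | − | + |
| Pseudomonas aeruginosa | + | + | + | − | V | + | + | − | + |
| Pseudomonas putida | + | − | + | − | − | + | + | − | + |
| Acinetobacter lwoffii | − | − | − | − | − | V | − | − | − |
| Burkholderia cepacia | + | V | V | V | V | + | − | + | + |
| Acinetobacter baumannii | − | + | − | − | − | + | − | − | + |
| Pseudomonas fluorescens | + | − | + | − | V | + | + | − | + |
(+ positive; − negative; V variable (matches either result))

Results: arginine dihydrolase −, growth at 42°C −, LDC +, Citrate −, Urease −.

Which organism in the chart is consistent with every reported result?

arginine dihydrolase −: excludes Burkholderia pseudomallei, Pseudomonas aeruginosa, Pseudomonas putida, Pseudomonas fluorescens — 6 left.
growth at 42°C −: excludes Acinetobacter baumannii — 5 left.
Urease −: all 5 remaining candidates are consistent.
Citrate −: excludes Alcaligenes faecalis, Achromobacter xylosoxidans, Burkholderia cepacia — 2 left.
LDC +: excludes Acinetobacter lwoffii — 1 left.

Stenotrophomonas maltophilia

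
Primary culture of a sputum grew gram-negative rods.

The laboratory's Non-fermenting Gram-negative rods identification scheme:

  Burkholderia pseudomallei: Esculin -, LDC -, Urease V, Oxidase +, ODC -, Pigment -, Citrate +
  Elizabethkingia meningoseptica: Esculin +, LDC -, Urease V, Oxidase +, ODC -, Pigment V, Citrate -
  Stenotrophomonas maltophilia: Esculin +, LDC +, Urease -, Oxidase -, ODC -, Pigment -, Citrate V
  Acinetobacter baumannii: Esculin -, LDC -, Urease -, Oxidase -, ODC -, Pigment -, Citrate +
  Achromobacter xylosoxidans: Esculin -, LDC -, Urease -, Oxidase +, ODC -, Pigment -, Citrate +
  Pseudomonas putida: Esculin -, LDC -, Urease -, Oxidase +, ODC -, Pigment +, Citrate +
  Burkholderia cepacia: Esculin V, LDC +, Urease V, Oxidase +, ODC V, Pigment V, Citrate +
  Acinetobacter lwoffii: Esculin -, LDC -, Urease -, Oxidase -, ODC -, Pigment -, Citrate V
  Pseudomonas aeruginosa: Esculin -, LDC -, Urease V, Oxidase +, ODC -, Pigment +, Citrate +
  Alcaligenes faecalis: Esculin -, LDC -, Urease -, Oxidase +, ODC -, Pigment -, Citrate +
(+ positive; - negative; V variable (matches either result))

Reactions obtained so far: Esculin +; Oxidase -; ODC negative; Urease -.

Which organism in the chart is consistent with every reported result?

Stenotrophomonas maltophilia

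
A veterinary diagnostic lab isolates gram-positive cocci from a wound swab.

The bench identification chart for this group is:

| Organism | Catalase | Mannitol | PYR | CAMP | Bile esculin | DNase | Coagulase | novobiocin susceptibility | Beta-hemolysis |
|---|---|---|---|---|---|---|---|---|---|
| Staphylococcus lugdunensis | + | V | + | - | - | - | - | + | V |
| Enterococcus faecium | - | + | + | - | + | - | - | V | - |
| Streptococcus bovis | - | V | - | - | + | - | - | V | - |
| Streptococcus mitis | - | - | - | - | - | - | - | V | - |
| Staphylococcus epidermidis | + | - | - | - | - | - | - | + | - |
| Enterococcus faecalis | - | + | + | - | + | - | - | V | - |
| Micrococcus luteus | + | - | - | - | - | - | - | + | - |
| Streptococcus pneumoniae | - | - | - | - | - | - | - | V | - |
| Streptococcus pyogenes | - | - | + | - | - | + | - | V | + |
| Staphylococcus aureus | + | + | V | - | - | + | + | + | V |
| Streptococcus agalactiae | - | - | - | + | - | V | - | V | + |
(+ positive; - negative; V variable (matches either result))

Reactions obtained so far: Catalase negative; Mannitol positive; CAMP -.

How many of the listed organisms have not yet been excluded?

Mannitol +: excludes 6 organisms — 5 left.
CAMP -: all 5 remaining candidates are consistent.
Catalase -: excludes Staphylococcus lugdunensis, Staphylococcus aureus — 3 left.
Still consistent: Enterococcus faecalis, Enterococcus faecium, Streptococcus bovis.

3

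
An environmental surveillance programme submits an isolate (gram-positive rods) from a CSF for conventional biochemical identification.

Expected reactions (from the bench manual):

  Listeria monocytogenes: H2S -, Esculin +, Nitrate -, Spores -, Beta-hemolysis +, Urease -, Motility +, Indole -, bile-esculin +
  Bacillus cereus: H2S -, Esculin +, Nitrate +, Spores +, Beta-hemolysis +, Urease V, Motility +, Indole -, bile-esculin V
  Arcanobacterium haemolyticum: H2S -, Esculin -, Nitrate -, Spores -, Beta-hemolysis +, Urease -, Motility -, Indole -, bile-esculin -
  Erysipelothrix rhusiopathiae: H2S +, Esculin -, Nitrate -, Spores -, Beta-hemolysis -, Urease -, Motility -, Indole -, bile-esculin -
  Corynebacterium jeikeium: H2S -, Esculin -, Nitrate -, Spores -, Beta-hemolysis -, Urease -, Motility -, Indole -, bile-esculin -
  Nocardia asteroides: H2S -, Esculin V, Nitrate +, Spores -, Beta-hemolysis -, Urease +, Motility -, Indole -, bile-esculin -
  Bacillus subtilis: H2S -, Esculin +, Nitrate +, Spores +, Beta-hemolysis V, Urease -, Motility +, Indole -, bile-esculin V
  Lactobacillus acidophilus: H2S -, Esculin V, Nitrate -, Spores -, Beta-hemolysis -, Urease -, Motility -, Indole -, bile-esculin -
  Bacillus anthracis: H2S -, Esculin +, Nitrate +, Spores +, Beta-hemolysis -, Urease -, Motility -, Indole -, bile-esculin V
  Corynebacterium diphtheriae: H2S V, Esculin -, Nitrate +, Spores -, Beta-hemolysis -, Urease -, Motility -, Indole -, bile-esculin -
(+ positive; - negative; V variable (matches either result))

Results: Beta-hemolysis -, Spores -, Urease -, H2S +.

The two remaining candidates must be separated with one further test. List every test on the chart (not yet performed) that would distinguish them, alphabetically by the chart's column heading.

Nitrate

Spores -: excludes Bacillus cereus, Bacillus subtilis, Bacillus anthracis — 7 left.
Beta-hemolysis -: excludes Listeria monocytogenes, Arcanobacterium haemolyticum — 5 left.
Urease -: excludes Nocardia asteroides — 4 left.
H2S +: excludes Corynebacterium jeikeium, Lactobacillus acidophilus — 2 left.
Two candidates remain: Corynebacterium diphtheriae and Erysipelothrix rhusiopathiae.
  Esculin: - vs - — same for both, does not separate.
  Nitrate: Corynebacterium diphtheriae +, Erysipelothrix rhusiopathiae - — discriminates.
  Motility: - vs - — same for both, does not separate.
  Indole: - vs - — same for both, does not separate.
  bile-esculin: - vs - — same for both, does not separate.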